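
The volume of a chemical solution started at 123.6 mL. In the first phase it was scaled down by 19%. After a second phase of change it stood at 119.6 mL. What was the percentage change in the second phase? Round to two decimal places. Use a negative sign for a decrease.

After the first phase: 123.6 × 0.81 = 100.116.
Second-phase multiplier: 119.6 ÷ 100.116 ≈ 1.194614.
That is a change of 19.46%.

19.46%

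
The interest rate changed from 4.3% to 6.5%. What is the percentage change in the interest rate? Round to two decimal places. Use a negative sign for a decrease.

51.16%

The change is 6.5 − 4.3 = 2.2 percentage points.
Relative to the original 4.3%, that is 2.2 ÷ 4.3 ≈ 51.16%.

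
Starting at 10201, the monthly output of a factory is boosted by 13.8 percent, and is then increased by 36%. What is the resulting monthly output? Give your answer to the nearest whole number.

Each change multiplies by a factor: 1.138 × 1.36 = 1.54768.
10201 × 1.54768 = 15787.88368 ≈ 15788.

15788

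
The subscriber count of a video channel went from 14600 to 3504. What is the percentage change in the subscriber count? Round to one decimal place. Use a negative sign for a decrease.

-76.0%

Change: 3504 − 14600 = -11096.
Relative to the original: -11096 ÷ 14600 = -76.0%.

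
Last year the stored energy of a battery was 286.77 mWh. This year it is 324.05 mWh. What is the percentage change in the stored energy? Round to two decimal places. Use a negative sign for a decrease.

Change: 324.05 − 286.77 = 37.28.
Relative to the original: 37.28 ÷ 286.77 ≈ 13.00%.

13.00%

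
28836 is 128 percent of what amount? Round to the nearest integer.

28836 ÷ 1.28 ≈ 22528.

22528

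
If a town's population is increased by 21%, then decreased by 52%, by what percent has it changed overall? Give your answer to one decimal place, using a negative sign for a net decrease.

The combined multiplier is 1.21 × 0.48 = 0.5808.
That corresponds to a decrease of 41.9%.

-41.9%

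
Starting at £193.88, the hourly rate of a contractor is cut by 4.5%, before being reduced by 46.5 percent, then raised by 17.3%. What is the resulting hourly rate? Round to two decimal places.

£116.20

After the 4.5% decrease: £193.88 × 0.955 = £185.1554.
46.5% decrease: £185.1554 × 0.535 = £99.058139.
After the 17.3% increase: £99.058139 × 1.173 = £116.195197047 ≈ £116.20.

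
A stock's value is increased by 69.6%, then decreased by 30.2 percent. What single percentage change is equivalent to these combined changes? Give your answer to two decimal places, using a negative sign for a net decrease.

A 69.6% increase multiplies by 1.696.
Then a 30.2% decrease: 1.696 × 0.698 = 1.183808.
Overall factor 1.183808, i.e. 18.38%.

18.38%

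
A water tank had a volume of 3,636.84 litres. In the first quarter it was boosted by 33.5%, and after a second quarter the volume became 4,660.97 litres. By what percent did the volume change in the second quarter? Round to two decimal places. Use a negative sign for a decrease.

-4.00%

After the first quarter: 3,636.84 × 1.335 = 4855.1814.
Second-quarter multiplier: 4,660.97 ÷ 4855.1814 ≈ 0.959999.
That is a change of -4.00%.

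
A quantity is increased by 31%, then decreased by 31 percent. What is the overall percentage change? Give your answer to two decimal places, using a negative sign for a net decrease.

The combined multiplier is 1.31 × 0.69 = 0.9039.
That corresponds to a decrease of 9.61%.

-9.61%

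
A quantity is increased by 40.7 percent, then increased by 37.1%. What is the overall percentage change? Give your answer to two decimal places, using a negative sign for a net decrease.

The combined multiplier is 1.407 × 1.371 = 1.928997.
That corresponds to an increase of 92.90%.

92.90%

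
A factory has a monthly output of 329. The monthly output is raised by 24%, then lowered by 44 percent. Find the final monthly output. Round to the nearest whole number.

Apply the 24% increase: 329 × 1.24 = 407.96.
Apply the 44% decrease: 407.96 × 0.56 = 228.4576 ≈ 228.

228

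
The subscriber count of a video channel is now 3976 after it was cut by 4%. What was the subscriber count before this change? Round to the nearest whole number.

The overall multiplier applied was 0.96.
So the original subscriber count was 3976 ÷ 0.96 ≈ 4142.

4142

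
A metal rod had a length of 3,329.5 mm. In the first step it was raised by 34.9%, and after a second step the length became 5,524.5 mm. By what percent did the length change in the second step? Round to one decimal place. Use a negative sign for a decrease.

After the first step: 3,329.5 × 1.349 = 4491.4955.
Second-step multiplier: 5,524.5 ÷ 4491.4955 ≈ 1.22999.
That is a change of 23.0%.

23.0%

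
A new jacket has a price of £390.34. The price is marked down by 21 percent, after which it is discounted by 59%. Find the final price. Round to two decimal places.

£126.43

Each change multiplies by a factor: 0.79 × 0.41 = 0.3239.
£390.34 × 0.3239 = £126.431126 ≈ £126.43.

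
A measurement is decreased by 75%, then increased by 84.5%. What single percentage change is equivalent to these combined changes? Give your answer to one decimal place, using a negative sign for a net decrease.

-53.9%

The combined multiplier is 0.25 × 1.845 = 0.46125.
That corresponds to a decrease of 53.9%.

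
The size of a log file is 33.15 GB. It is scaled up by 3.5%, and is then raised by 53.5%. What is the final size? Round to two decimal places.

Each change multiplies by a factor: 1.035 × 1.535 = 1.588725.
33.15 × 1.588725 = 52.66623375 ≈ 52.67.

52.67 GB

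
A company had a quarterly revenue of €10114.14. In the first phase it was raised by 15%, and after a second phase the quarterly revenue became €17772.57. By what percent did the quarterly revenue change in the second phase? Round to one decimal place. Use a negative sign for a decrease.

After the first phase: €10114.14 × 1.15 = €11631.261.
Second-phase multiplier: €17772.57 ÷ €11631.261 ≈ 1.528.
That is a change of 52.8%.

52.8%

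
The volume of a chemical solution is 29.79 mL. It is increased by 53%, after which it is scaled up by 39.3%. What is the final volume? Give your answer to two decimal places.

63.49 mL

53% increase: 29.79 × 1.53 = 45.5787.
Apply the 39.3% increase: 45.5787 × 1.393 = 63.4911291 ≈ 63.49.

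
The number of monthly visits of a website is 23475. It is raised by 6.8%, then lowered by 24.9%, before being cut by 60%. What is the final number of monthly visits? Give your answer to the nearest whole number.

7531

6.8% increase: 23475 × 1.068 = 25071.3.
Apply the 24.9% decrease: 25071.3 × 0.751 = 18828.5463.
After the 60% decrease: 18828.5463 × 0.4 = 7531.41852 ≈ 7531.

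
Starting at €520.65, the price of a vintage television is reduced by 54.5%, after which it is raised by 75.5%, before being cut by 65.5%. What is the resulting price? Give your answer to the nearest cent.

After the 54.5% decrease: €520.65 × 0.455 = €236.89575.
After the 75.5% increase: €236.89575 × 1.755 = €415.75204125.
65.5% decrease: €415.75204125 × 0.345 = €143.43445423125 ≈ €143.43.

€143.43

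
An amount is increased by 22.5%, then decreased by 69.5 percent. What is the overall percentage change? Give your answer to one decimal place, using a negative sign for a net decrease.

-62.6%

A 22.5% increase multiplies by 1.225.
Then a 69.5% decrease: 1.225 × 0.305 = 0.373625.
Overall factor 0.373625, i.e. -62.6%.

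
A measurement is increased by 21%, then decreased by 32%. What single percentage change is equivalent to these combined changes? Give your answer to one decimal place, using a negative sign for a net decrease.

-17.7%

A 21% increase multiplies by 1.21.
Then a 32% decrease: 1.21 × 0.68 = 0.8228.
Overall factor 0.8228, i.e. -17.7%.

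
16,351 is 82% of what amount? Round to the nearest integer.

16,351 ÷ 0.82 ≈ 19,940.

19,940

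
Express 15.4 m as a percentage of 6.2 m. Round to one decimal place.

248.4%

15.4 m ÷ 6.2 m ≈ 248.4%.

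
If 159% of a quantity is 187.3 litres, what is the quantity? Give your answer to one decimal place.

117.8 litres

187.3 litres ÷ 1.59 ≈ 117.8 litres.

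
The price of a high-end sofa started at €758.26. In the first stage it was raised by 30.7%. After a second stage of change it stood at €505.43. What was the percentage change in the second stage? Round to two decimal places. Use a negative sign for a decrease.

After the first stage: €758.26 × 1.307 = €991.04582.
Second-stage multiplier: €505.43 ÷ €991.04582 ≈ 0.509997.
That is a change of -49.00%.

-49.00%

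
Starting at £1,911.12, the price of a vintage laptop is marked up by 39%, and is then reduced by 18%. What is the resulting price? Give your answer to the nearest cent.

£2,178.29

After the 39% increase: £1,911.12 × 1.39 = £2656.4568.
Apply the 18% decrease: £2656.4568 × 0.82 = £2178.294576 ≈ £2,178.29.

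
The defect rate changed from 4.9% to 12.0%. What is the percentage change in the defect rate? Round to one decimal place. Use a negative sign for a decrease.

The change is 12.0 − 4.9 = 7.1 percentage points.
Relative to the original 4.9%, that is 7.1 ÷ 4.9 ≈ 144.9%.

144.9%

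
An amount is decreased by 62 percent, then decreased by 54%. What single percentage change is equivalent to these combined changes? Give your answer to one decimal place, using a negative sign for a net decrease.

-82.5%

The combined multiplier is 0.38 × 0.46 = 0.1748.
That corresponds to a decrease of 82.5%.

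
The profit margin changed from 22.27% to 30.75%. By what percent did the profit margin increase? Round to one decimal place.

The change is 30.75 − 22.27 = 8.48 percentage points.
Relative to the original 22.27%, that is 8.48 ÷ 22.27 ≈ 38.1%.
So the profit margin rose by 38.1%.

38.1%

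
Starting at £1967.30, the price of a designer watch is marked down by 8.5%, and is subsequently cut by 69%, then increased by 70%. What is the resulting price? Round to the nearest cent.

8.5% decrease: £1967.30 × 0.915 = £1800.0795.
Apply the 69% decrease: £1800.0795 × 0.31 = £558.024645.
Apply the 70% increase: £558.024645 × 1.7 = £948.6418965 ≈ £948.64.

£948.64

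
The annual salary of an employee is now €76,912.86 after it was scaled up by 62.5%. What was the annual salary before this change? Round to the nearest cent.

The overall multiplier applied was 1.625.
So the original annual salary was €76,912.86 ÷ 1.625 ≈ €47,330.99.

€47,330.99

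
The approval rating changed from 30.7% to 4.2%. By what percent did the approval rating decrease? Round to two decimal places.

86.32%

The change is 4.2 − 30.7 = -26.5 percentage points.
Relative to the original 30.7%, that is -26.5 ÷ 30.7 ≈ -86.32%.
So the approval rating fell by 86.32%.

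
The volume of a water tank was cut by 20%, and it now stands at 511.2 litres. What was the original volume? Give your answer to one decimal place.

639.0 litres

The overall multiplier applied was 0.8.
So the original volume was 511.2 ÷ 0.8 = 639.0 litres.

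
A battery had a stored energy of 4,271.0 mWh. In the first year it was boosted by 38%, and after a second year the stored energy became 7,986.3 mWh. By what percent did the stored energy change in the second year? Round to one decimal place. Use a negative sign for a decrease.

After the first year: 4,271.0 × 1.38 = 5893.98.
Second-year multiplier: 7,986.3 ÷ 5893.98 ≈ 1.35499.
That is a change of 35.5%.

35.5%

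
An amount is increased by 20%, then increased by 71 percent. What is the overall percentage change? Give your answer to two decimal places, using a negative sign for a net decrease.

105.20%

The combined multiplier is 1.2 × 1.71 = 2.052.
That corresponds to an increase of 105.20%.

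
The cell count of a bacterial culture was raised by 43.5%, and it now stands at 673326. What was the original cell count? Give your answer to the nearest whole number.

The overall multiplier applied was 1.435.
So the original cell count was 673326 ÷ 1.435 ≈ 469217.

469217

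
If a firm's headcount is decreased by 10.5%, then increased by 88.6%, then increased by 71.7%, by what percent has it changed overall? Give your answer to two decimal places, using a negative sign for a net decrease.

189.82%

A 10.5% decrease multiplies by 0.895.
Then an 88.6% increase: 0.895 × 1.886 = 1.68797.
Then a 71.7% increase: 1.68797 × 1.717 = 2.89824449.
Overall factor 2.89824449, i.e. 189.82%.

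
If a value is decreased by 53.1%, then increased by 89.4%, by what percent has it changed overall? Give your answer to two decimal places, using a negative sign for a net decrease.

A 53.1% decrease multiplies by 0.469.
Then an 89.4% increase: 0.469 × 1.894 = 0.888286.
Overall factor 0.888286, i.e. -11.17%.

-11.17%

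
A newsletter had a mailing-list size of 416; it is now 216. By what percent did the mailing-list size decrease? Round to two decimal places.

48.08%

Change: 216 − 416 = -200.
Relative to the original: -200 ÷ 416 ≈ -48.08%.
So the mailing-list size decreased by 48.08%.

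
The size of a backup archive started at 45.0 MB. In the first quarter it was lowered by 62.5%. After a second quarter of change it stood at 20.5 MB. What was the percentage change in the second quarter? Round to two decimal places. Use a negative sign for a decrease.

21.48%

After the first quarter: 45.0 × 0.375 = 16.875.
Second-quarter multiplier: 20.5 ÷ 16.875 ≈ 1.214815.
That is a change of 21.48%.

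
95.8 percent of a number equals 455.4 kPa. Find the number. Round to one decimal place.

475.4 kPa

455.4 kPa ÷ 0.958 ≈ 475.4 kPa.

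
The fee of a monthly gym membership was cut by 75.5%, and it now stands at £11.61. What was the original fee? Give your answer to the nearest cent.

£47.39

The overall multiplier applied was 0.245.
So the original fee was £11.61 ÷ 0.245 ≈ £47.39.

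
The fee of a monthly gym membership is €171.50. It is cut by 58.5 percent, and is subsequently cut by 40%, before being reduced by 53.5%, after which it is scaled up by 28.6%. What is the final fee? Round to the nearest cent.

€25.54

After the 58.5% decrease: €171.50 × 0.415 = €71.1725.
After the 40% decrease: €71.1725 × 0.6 = €42.7035.
After the 53.5% decrease: €42.7035 × 0.465 = €19.8571275.
28.6% increase: €19.8571275 × 1.286 = €25.536265965 ≈ €25.54.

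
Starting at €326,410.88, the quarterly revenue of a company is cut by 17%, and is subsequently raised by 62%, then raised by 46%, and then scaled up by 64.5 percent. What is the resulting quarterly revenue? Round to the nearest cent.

€1,054,087.08

Apply the 17% decrease: €326,410.88 × 0.83 = €270921.0304.
Apply the 62% increase: €270921.0304 × 1.62 = €438892.069248.
46% increase: €438892.069248 × 1.46 = €640782.42110208.
64.5% increase: €640782.42110208 × 1.645 = €1054087.0827129216 ≈ €1,054,087.08.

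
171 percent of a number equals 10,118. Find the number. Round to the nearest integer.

10,118 ÷ 1.71 ≈ 5,917.

5,917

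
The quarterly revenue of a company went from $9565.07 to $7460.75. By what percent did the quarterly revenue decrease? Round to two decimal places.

22.00%

Change: $7460.75 − $9565.07 = -$2104.32.
Relative to the original: -$2104.32 ÷ $9565.07 ≈ -22.00%.
So the quarterly revenue decreased by 22.00%.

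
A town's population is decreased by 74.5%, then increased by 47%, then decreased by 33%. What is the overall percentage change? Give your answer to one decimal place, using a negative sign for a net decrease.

-74.9%

A 74.5% decrease multiplies by 0.255.
Then a 47% increase: 0.255 × 1.47 = 0.37485.
Then a 33% decrease: 0.37485 × 0.67 = 0.2511495.
Overall factor 0.2511495, i.e. -74.9%.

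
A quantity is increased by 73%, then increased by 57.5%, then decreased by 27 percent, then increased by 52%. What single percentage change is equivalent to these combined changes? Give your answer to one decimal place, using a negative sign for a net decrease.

The combined multiplier is 1.73 × 1.575 × 0.73 × 1.52 = 3.0233826.
That corresponds to an increase of 202.3%.

202.3%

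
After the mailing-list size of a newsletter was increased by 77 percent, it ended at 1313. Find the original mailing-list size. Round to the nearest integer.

The overall multiplier applied was 1.77.
So the original mailing-list size was 1313 ÷ 1.77 ≈ 742.

742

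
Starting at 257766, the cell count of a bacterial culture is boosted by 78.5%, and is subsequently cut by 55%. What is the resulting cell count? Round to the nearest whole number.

207051

After the 78.5% increase: 257766 × 1.785 = 460112.31.
55% decrease: 460112.31 × 0.45 = 207050.5395 ≈ 207051.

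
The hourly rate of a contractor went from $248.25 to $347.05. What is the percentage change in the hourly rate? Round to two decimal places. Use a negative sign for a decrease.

Change: $347.05 − $248.25 = $98.80.
Relative to the original: $98.80 ÷ $248.25 ≈ 39.80%.

39.80%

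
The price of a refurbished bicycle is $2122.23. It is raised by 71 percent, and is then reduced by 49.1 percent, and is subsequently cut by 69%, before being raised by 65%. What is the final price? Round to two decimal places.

Apply the 71% increase: $2122.23 × 1.71 = $3629.0133.
After the 49.1% decrease: $3629.0133 × 0.509 = $1847.1677697.
69% decrease: $1847.1677697 × 0.31 = $572.622008607.
Apply the 65% increase: $572.622008607 × 1.65 = $944.82631420155 ≈ $944.83.

$944.83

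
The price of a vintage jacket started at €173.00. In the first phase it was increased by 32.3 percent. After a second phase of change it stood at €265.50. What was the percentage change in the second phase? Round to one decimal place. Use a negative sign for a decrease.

After the first phase: €173.00 × 1.323 = €228.879.
Second-phase multiplier: €265.50 ÷ €228.879 ≈ 1.16.
That is a change of 16.0%.

16.0%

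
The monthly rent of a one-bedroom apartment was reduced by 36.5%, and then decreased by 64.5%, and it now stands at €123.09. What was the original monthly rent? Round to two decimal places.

Undoing the 64.5% decrease: €123.09 ÷ 0.355 ≈ €346.732394.
Undoing the 36.5% decrease: €346.732394 ÷ 0.635 ≈ €546.04.

€546.04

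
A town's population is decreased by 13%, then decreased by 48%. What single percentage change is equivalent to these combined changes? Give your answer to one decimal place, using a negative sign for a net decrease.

A 13% decrease multiplies by 0.87.
Then a 48% decrease: 0.87 × 0.52 = 0.4524.
Overall factor 0.4524, i.e. -54.8%.

-54.8%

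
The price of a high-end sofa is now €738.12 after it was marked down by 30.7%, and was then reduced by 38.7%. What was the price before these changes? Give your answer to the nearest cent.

Undoing the 38.7% decrease: €738.12 ÷ 0.613 ≈ €1204.11093.
Undoing the 30.7% decrease: €1204.11093 ÷ 0.693 ≈ €1,737.53.

€1,737.53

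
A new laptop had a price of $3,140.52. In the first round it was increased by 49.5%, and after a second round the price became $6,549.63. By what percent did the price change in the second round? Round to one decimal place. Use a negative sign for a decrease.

After the first round: $3,140.52 × 1.495 = $4695.0774.
Second-round multiplier: $6,549.63 ÷ $4695.0774 ≈ 1.395.
That is a change of 39.5%.

39.5%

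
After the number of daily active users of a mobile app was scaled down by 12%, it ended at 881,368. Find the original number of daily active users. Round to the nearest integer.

1,001,555

The overall multiplier applied was 0.88.
So the original number of daily active users was 881,368 ÷ 0.88 ≈ 1,001,555.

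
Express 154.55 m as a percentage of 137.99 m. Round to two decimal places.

112.00%

154.55 m ÷ 137.99 m ≈ 112.00%.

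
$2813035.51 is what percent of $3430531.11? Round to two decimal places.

$2813035.51 ÷ $3430531.11 ≈ 82.00%.

82.00%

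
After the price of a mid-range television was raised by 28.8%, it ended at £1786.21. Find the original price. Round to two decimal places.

£1386.81

The overall multiplier applied was 1.288.
So the original price was £1786.21 ÷ 1.288 ≈ £1386.81.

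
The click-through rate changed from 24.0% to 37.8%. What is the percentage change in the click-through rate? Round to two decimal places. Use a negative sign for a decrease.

The change is 37.8 − 24.0 = 13.8 percentage points.
Relative to the original 24.0%, that is 13.8 ÷ 24.0 = 57.50%.

57.50%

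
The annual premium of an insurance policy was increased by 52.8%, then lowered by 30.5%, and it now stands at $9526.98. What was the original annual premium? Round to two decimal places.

The overall multiplier applied was 1.528 × 0.695 = 1.06196.
So the original annual premium was $9526.98 ÷ 1.06196 ≈ $8971.13.

$8971.13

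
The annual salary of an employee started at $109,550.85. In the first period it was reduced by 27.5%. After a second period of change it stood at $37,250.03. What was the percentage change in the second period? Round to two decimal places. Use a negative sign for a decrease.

-53.10%

After the first period: $109,550.85 × 0.725 = $79424.36625.
Second-period multiplier: $37,250.03 ÷ $79424.36625 ≈ 0.469.
That is a change of -53.10%.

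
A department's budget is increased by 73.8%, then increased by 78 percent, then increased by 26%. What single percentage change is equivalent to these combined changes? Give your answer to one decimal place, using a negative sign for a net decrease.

The combined multiplier is 1.738 × 1.78 × 1.26 = 3.8979864.
That corresponds to an increase of 289.8%.

289.8%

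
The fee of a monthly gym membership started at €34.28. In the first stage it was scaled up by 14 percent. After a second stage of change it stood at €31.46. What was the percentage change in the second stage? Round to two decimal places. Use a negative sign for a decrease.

-19.50%

After the first stage: €34.28 × 1.14 = €39.0792.
Second-stage multiplier: €31.46 ÷ €39.0792 ≈ 0.805032.
That is a change of -19.50%.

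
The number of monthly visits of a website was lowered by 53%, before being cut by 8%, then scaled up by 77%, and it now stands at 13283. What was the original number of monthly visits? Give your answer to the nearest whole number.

The overall multiplier applied was 0.47 × 0.92 × 1.77 = 0.765348.
So the original number of monthly visits was 13283 ÷ 0.765348 ≈ 17356.

17356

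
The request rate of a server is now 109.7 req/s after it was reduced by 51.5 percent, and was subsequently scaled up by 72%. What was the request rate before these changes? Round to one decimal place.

The overall multiplier applied was 0.485 × 1.72 = 0.8342.
So the original request rate was 109.7 ÷ 0.8342 ≈ 131.5 req/s.

131.5 req/s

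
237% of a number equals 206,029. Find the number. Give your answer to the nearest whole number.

206,029 ÷ 2.37 ≈ 86,932.

86,932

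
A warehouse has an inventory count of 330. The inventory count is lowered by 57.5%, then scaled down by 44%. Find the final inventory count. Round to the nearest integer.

79

Each change multiplies by a factor: 0.425 × 0.56 = 0.238.
330 × 0.238 = 78.54 ≈ 79.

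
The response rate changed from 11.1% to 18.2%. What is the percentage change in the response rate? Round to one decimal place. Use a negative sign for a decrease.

The change is 18.2 − 11.1 = 7.1 percentage points.
Relative to the original 11.1%, that is 7.1 ÷ 11.1 ≈ 64.0%.

64.0%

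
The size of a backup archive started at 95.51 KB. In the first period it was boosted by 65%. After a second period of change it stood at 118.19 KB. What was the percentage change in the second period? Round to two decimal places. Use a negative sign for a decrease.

After the first period: 95.51 × 1.65 = 157.5915.
Second-period multiplier: 118.19 ÷ 157.5915 ≈ 0.749977.
That is a change of -25.00%.

-25.00%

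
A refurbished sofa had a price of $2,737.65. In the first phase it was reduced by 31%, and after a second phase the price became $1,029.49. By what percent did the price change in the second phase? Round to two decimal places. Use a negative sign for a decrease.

-45.50%

After the first phase: $2,737.65 × 0.69 = $1888.9785.
Second-phase multiplier: $1,029.49 ÷ $1888.9785 ≈ 0.544998.
That is a change of -45.50%.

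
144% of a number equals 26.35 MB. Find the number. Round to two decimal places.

26.35 MB ÷ 1.44 ≈ 18.30 MB.

18.30 MB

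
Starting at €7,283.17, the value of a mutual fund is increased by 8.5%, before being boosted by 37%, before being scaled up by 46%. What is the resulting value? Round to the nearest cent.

€15,806.06

Each change multiplies by a factor: 1.085 × 1.37 × 1.46 = 2.170217.
€7,283.17 × 2.170217 = €15806.05934789 ≈ €15,806.06.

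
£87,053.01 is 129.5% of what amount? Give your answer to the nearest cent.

£67,222.40

£87,053.01 ÷ 1.295 ≈ £67,222.40.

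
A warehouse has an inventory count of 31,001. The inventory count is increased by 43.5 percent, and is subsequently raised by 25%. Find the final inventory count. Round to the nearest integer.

55,608

Each change multiplies by a factor: 1.435 × 1.25 = 1.79375.
31,001 × 1.79375 = 55608.04375 ≈ 55,608.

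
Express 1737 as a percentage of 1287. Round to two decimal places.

1737 ÷ 1287 ≈ 134.97%.

134.97%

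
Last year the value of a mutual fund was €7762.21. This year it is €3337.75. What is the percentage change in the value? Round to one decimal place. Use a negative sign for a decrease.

-57.0%

Change: €3337.75 − €7762.21 = -€4424.46.
Relative to the original: -€4424.46 ÷ €7762.21 ≈ -57.0%.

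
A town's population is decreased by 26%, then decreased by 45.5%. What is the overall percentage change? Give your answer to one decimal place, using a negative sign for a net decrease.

-59.7%

A 26% decrease multiplies by 0.74.
Then a 45.5% decrease: 0.74 × 0.545 = 0.4033.
Overall factor 0.4033, i.e. -59.7%.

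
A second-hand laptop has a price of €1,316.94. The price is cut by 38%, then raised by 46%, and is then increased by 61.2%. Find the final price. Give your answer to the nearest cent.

Each change multiplies by a factor: 0.62 × 1.46 × 1.612 = 1.4591824.
€1,316.94 × 1.4591824 = €1921.655669856 ≈ €1,921.66.

€1,921.66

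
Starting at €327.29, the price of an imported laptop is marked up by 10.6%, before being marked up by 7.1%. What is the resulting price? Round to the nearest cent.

€387.68

Each change multiplies by a factor: 1.106 × 1.071 = 1.184526.
€327.29 × 1.184526 = €387.68351454 ≈ €387.68.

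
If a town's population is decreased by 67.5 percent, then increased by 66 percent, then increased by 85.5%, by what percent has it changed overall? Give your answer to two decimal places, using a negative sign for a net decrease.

A 67.5% decrease multiplies by 0.325.
Then a 66% increase: 0.325 × 1.66 = 0.5395.
Then an 85.5% increase: 0.5395 × 1.855 = 1.0007725.
Overall factor 1.0007725, i.e. 0.08%.

0.08%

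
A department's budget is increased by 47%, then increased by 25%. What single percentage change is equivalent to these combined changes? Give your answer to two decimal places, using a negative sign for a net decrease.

83.75%

A 47% increase multiplies by 1.47.
Then a 25% increase: 1.47 × 1.25 = 1.8375.
Overall factor 1.8375, i.e. 83.75%.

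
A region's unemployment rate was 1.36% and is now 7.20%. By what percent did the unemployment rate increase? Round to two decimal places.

The change is 7.20 − 1.36 = 5.84 percentage points.
Relative to the original 1.36%, that is 5.84 ÷ 1.36 ≈ 429.41%.
So the unemployment rate rose by 429.41%.

429.41%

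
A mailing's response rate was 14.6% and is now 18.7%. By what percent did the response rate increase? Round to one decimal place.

The change is 18.7 − 14.6 = 4.1 percentage points.
Relative to the original 14.6%, that is 4.1 ÷ 14.6 ≈ 28.1%.
So the response rate rose by 28.1%.

28.1%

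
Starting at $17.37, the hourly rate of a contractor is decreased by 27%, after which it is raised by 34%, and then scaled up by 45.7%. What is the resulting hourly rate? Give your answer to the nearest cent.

$24.76

Each change multiplies by a factor: 0.73 × 1.34 × 1.457 = 1.4252374.
$17.37 × 1.4252374 = $24.756373638 ≈ $24.76.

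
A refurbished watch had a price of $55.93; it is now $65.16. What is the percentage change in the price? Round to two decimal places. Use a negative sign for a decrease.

16.50%

Change: $65.16 − $55.93 = $9.23.
Relative to the original: $9.23 ÷ $55.93 ≈ 16.50%.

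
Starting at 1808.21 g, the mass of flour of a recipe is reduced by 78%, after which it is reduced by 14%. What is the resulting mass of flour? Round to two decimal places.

342.11 g

Each change multiplies by a factor: 0.22 × 0.86 = 0.1892.
1808.21 × 0.1892 = 342.113332 ≈ 342.11.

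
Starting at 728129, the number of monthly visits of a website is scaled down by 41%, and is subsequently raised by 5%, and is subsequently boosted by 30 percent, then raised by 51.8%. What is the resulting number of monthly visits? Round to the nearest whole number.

890153

Each change multiplies by a factor: 0.59 × 1.05 × 1.3 × 1.518 = 1.2225213.
728129 × 1.2225213 = 890153.2116477 ≈ 890153.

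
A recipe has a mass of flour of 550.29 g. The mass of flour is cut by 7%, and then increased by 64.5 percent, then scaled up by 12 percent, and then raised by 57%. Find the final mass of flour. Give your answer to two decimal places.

1480.33 g

7% decrease: 550.29 × 0.93 = 511.7697.
64.5% increase: 511.7697 × 1.645 = 841.8611565.
Apply the 12% increase: 841.8611565 × 1.12 = 942.88449528.
57% increase: 942.88449528 × 1.57 = 1480.3286575896 ≈ 1480.33.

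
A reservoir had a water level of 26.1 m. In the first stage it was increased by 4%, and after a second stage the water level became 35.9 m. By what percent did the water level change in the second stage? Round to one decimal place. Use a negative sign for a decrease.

After the first stage: 26.1 × 1.04 = 27.144.
Second-stage multiplier: 35.9 ÷ 27.144 ≈ 1.32258.
That is a change of 32.3%.

32.3%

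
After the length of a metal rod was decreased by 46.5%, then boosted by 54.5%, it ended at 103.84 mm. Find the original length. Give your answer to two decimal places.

The overall multiplier applied was 0.535 × 1.545 = 0.826575.
So the original length was 103.84 ÷ 0.826575 ≈ 125.63 mm.

125.63 mm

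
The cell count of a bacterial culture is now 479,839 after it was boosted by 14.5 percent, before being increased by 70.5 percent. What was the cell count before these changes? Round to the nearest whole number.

245,791

Undoing the 70.5% increase: 479,839 ÷ 1.705 ≈ 281430.498534.
Undoing the 14.5% increase: 281430.498534 ÷ 1.145 ≈ 245,791.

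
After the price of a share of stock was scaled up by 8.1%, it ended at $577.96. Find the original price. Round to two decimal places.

The overall multiplier applied was 1.081.
So the original price was $577.96 ÷ 1.081 ≈ $534.65.

$534.65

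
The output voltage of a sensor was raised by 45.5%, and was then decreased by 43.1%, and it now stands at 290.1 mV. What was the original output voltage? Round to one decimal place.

The overall multiplier applied was 1.455 × 0.569 = 0.827895.
So the original output voltage was 290.1 ÷ 0.827895 ≈ 350.4 mV.

350.4 mV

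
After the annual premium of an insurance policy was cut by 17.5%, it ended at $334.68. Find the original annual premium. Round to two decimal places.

$405.67

The overall multiplier applied was 0.825.
So the original annual premium was $334.68 ÷ 0.825 ≈ $405.67.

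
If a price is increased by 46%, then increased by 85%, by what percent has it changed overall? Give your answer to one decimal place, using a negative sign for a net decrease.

170.1%

The combined multiplier is 1.46 × 1.85 = 2.701.
That corresponds to an increase of 170.1%.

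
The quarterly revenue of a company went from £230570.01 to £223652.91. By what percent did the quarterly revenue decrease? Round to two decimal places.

Change: £223652.91 − £230570.01 = -£6917.10.
Relative to the original: -£6917.10 ÷ £230570.01 ≈ -3.00%.
So the quarterly revenue decreased by 3.00%.

3.00%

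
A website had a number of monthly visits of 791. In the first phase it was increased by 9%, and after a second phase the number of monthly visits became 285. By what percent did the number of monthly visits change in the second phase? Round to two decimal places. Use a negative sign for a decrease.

After the first phase: 791 × 1.09 = 862.19.
Second-phase multiplier: 285 ÷ 862.19 ≈ 0.330554.
That is a change of -66.94%.

-66.94%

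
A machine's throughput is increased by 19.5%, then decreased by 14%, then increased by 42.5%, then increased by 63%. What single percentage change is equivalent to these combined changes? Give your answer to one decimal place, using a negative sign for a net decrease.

The combined multiplier is 1.195 × 0.86 × 1.425 × 1.63 = 2.387090175.
That corresponds to an increase of 138.7%.

138.7%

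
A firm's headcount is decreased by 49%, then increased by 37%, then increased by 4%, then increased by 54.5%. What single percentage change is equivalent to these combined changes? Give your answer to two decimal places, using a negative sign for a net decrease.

12.27%

The combined multiplier is 0.51 × 1.37 × 1.04 × 1.545 = 1.12267116.
That corresponds to an increase of 12.27%.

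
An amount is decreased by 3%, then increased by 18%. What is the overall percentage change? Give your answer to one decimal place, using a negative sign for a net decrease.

A 3% decrease multiplies by 0.97.
Then an 18% increase: 0.97 × 1.18 = 1.1446.
Overall factor 1.1446, i.e. 14.5%.

14.5%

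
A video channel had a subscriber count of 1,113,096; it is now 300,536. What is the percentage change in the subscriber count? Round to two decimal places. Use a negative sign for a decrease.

Change: 300,536 − 1,113,096 = -812,560.
Relative to the original: -812,560 ÷ 1,113,096 ≈ -73.00%.

-73.00%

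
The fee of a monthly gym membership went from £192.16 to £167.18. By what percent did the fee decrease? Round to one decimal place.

13.0%

Change: £167.18 − £192.16 = -£24.98.
Relative to the original: -£24.98 ÷ £192.16 ≈ -13.0%.
So the fee decreased by 13.0%.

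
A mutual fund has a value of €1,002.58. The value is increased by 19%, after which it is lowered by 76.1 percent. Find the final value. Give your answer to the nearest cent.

Each change multiplies by a factor: 1.19 × 0.239 = 0.28441.
€1,002.58 × 0.28441 = €285.1437778 ≈ €285.14.

€285.14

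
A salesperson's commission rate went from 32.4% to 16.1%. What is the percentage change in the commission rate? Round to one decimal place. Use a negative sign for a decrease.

-50.3%

The change is 16.1 − 32.4 = -16.3 percentage points.
Relative to the original 32.4%, that is -16.3 ÷ 32.4 ≈ -50.3%.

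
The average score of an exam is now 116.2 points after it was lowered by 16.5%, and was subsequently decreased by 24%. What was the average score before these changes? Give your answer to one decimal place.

183.1 points

Undoing the 24% decrease: 116.2 ÷ 0.76 ≈ 152.894737.
Undoing the 16.5% decrease: 152.894737 ÷ 0.835 ≈ 183.1 points.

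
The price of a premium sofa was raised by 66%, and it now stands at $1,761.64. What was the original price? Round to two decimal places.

$1,061.23

The overall multiplier applied was 1.66.
So the original price was $1,761.64 ÷ 1.66 ≈ $1,061.23.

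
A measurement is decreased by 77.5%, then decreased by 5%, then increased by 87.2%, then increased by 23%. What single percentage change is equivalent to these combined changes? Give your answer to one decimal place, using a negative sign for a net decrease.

-50.8%

A 77.5% decrease multiplies by 0.225.
Then a 5% decrease: 0.225 × 0.95 = 0.21375.
Then an 87.2% increase: 0.21375 × 1.872 = 0.40014.
Then a 23% increase: 0.40014 × 1.23 = 0.4921722.
Overall factor 0.4921722, i.e. -50.8%.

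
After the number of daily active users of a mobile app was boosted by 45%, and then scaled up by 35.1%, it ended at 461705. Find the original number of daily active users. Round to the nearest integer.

Undoing the 35.1% increase: 461705 ÷ 1.351 ≈ 341750.555144.
Undoing the 45% increase: 341750.555144 ÷ 1.45 ≈ 235690.

235690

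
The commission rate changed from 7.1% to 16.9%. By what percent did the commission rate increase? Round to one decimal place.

138.0%

The change is 16.9 − 7.1 = 9.8 percentage points.
Relative to the original 7.1%, that is 9.8 ÷ 7.1 ≈ 138.0%.
So the commission rate rose by 138.0%.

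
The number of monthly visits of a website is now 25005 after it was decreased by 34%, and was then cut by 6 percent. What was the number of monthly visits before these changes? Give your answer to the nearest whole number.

Undoing the 6% decrease: 25005 ÷ 0.94 ≈ 26601.06383.
Undoing the 34% decrease: 26601.06383 ÷ 0.66 ≈ 40305.

40305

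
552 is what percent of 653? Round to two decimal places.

84.53%

552 ÷ 653 ≈ 84.53%.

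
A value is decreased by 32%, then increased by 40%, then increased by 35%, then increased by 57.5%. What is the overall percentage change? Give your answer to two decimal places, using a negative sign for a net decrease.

102.42%

A 32% decrease multiplies by 0.68.
Then a 40% increase: 0.68 × 1.4 = 0.952.
Then a 35% increase: 0.952 × 1.35 = 1.2852.
Then a 57.5% increase: 1.2852 × 1.575 = 2.02419.
Overall factor 2.02419, i.e. 102.42%.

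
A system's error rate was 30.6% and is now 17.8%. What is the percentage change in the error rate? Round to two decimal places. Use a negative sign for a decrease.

The change is 17.8 − 30.6 = -12.8 percentage points.
Relative to the original 30.6%, that is -12.8 ÷ 30.6 ≈ -41.83%.

-41.83%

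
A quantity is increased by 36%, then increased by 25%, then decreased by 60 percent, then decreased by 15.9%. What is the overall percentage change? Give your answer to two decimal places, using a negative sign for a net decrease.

The combined multiplier is 1.36 × 1.25 × 0.4 × 0.841 = 0.57188.
That corresponds to a decrease of 42.81%.

-42.81%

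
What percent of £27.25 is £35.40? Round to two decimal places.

£35.40 ÷ £27.25 ≈ 129.91%.

129.91%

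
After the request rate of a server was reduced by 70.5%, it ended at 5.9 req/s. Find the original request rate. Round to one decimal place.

20.0 req/s

The overall multiplier applied was 0.295.
So the original request rate was 5.9 ÷ 0.295 = 20.0 req/s.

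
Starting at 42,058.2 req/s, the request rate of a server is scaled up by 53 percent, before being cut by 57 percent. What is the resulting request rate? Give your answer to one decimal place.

After the 53% increase: 42,058.2 × 1.53 = 64349.046.
After the 57% decrease: 64349.046 × 0.43 = 27670.08978 ≈ 27,670.1.

27,670.1 req/s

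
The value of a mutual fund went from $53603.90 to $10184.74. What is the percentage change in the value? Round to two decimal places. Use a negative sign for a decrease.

Change: $10184.74 − $53603.90 = -$43419.16.
Relative to the original: -$43419.16 ÷ $53603.90 ≈ -81.00%.

-81.00%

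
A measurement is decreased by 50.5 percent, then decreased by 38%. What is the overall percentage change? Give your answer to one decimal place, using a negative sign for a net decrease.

-69.3%

The combined multiplier is 0.495 × 0.62 = 0.3069.
That corresponds to a decrease of 69.3%.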